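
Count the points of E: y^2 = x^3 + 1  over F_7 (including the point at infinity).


For each x in F_7, count y with y^2 = x^3 + 0 x + 1 mod 7:
  x = 0: RHS = 1, y in [1, 6]  -> 2 point(s)
  x = 1: RHS = 2, y in [3, 4]  -> 2 point(s)
  x = 2: RHS = 2, y in [3, 4]  -> 2 point(s)
  x = 3: RHS = 0, y in [0]  -> 1 point(s)
  x = 4: RHS = 2, y in [3, 4]  -> 2 point(s)
  x = 5: RHS = 0, y in [0]  -> 1 point(s)
  x = 6: RHS = 0, y in [0]  -> 1 point(s)
Affine points: 11. Add the point at infinity: total = 12.

#E(F_7) = 12


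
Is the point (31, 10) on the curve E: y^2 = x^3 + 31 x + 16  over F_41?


Check whether y^2 = x^3 + 31 x + 16 (mod 41) for (x, y) = (31, 10).
LHS: y^2 = 10^2 mod 41 = 18
RHS: x^3 + 31 x + 16 = 31^3 + 31*31 + 16 mod 41 = 18
LHS = RHS

Yes, on the curve


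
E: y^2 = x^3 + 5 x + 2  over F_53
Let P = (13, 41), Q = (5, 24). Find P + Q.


P != Q, so use the chord formula.
s = (y2 - y1) / (x2 - x1) = (36) / (45) mod 53 = 22
x3 = s^2 - x1 - x2 mod 53 = 22^2 - 13 - 5 = 42
y3 = s (x1 - x3) - y1 mod 53 = 22 * (13 - 42) - 41 = 10

P + Q = (42, 10)


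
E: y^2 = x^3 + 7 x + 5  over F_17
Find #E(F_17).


For each x in F_17, count y with y^2 = x^3 + 7 x + 5 mod 17:
  x = 1: RHS = 13, y in [8, 9]  -> 2 point(s)
  x = 3: RHS = 2, y in [6, 11]  -> 2 point(s)
  x = 6: RHS = 8, y in [5, 12]  -> 2 point(s)
  x = 9: RHS = 15, y in [7, 10]  -> 2 point(s)
  x = 10: RHS = 4, y in [2, 15]  -> 2 point(s)
  x = 11: RHS = 2, y in [6, 11]  -> 2 point(s)
  x = 12: RHS = 15, y in [7, 10]  -> 2 point(s)
  x = 13: RHS = 15, y in [7, 10]  -> 2 point(s)
  x = 14: RHS = 8, y in [5, 12]  -> 2 point(s)
  x = 15: RHS = 0, y in [0]  -> 1 point(s)
Affine points: 19. Add the point at infinity: total = 20.

#E(F_17) = 20


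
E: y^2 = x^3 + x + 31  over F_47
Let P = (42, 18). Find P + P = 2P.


Doubling: s = (3 x1^2 + a) / (2 y1)
s = (3*42^2 + 1) / (2*18) mod 47 = 23
x3 = s^2 - 2 x1 mod 47 = 23^2 - 2*42 = 22
y3 = s (x1 - x3) - y1 mod 47 = 23 * (42 - 22) - 18 = 19

2P = (22, 19)


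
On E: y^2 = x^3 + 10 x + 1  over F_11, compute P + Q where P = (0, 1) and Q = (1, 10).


P != Q, so use the chord formula.
s = (y2 - y1) / (x2 - x1) = (9) / (1) mod 11 = 9
x3 = s^2 - x1 - x2 mod 11 = 9^2 - 0 - 1 = 3
y3 = s (x1 - x3) - y1 mod 11 = 9 * (0 - 3) - 1 = 5

P + Q = (3, 5)


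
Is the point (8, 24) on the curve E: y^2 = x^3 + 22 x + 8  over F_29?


Check whether y^2 = x^3 + 22 x + 8 (mod 29) for (x, y) = (8, 24).
LHS: y^2 = 24^2 mod 29 = 25
RHS: x^3 + 22 x + 8 = 8^3 + 22*8 + 8 mod 29 = 0
LHS != RHS

No, not on the curve


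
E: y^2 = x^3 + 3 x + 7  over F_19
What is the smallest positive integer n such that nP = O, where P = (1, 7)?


Compute successive multiples of P until we hit O:
  1P = (1, 7)
  2P = (4, 8)
  3P = (12, 2)
  4P = (15, 8)
  5P = (0, 8)
  6P = (0, 11)
  7P = (15, 11)
  8P = (12, 17)
  ... (continuing to 11P)
  11P = O

ord(P) = 11


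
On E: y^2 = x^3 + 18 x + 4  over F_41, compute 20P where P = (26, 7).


k = 20 = 10100_2 (binary, LSB first: 00101)
Double-and-add from P = (26, 7):
  bit 0 = 0: acc unchanged = O
  bit 1 = 0: acc unchanged = O
  bit 2 = 1: acc = O + (16, 40) = (16, 40)
  bit 3 = 0: acc unchanged = (16, 40)
  bit 4 = 1: acc = (16, 40) + (11, 37) = (16, 1)

20P = (16, 1)


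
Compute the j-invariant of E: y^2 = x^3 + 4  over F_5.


Delta = -16(4 a^3 + 27 b^2) mod 5 = 3
-1728 * (4 a)^3 = -1728 * (4*0)^3 mod 5 = 0
j = 0 * 3^(-1) mod 5 = 0

j = 0 (mod 5)


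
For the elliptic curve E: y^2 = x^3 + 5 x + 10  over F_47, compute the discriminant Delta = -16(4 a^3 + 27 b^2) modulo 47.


4 a^3 + 27 b^2 = 4*5^3 + 27*10^2 = 500 + 2700 = 3200
Delta = -16 * (3200) = -51200
Delta mod 47 = 30

Delta = 30 (mod 47)


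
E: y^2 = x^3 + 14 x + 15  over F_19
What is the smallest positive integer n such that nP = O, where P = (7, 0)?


Compute successive multiples of P until we hit O:
  1P = (7, 0)
  2P = O

ord(P) = 2


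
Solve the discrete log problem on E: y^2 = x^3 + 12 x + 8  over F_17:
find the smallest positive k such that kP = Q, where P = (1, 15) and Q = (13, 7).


Enumerate multiples of P until we hit Q = (13, 7):
  1P = (1, 15)
  2P = (11, 14)
  3P = (13, 10)
  4P = (4, 16)
  5P = (14, 9)
  6P = (0, 12)
  7P = (8, 15)
  8P = (8, 2)
  9P = (0, 5)
  10P = (14, 8)
  11P = (4, 1)
  12P = (13, 7)
Match found at i = 12.

k = 12


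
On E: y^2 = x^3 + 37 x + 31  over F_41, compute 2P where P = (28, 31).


Doubling: s = (3 x1^2 + a) / (2 y1)
s = (3*28^2 + 37) / (2*31) mod 41 = 22
x3 = s^2 - 2 x1 mod 41 = 22^2 - 2*28 = 18
y3 = s (x1 - x3) - y1 mod 41 = 22 * (28 - 18) - 31 = 25

2P = (18, 25)


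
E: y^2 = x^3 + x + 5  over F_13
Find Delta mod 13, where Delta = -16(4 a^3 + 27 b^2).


4 a^3 + 27 b^2 = 4*1^3 + 27*5^2 = 4 + 675 = 679
Delta = -16 * (679) = -10864
Delta mod 13 = 4

Delta = 4 (mod 13)


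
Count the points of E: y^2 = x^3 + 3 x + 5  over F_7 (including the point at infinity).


For each x in F_7, count y with y^2 = x^3 + 3 x + 5 mod 7:
  x = 1: RHS = 2, y in [3, 4]  -> 2 point(s)
  x = 4: RHS = 4, y in [2, 5]  -> 2 point(s)
  x = 6: RHS = 1, y in [1, 6]  -> 2 point(s)
Affine points: 6. Add the point at infinity: total = 7.

#E(F_7) = 7


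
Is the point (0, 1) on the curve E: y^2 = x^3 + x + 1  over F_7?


Check whether y^2 = x^3 + 1 x + 1 (mod 7) for (x, y) = (0, 1).
LHS: y^2 = 1^2 mod 7 = 1
RHS: x^3 + 1 x + 1 = 0^3 + 1*0 + 1 mod 7 = 1
LHS = RHS

Yes, on the curve


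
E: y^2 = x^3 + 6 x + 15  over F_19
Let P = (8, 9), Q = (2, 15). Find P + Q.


P != Q, so use the chord formula.
s = (y2 - y1) / (x2 - x1) = (6) / (13) mod 19 = 18
x3 = s^2 - x1 - x2 mod 19 = 18^2 - 8 - 2 = 10
y3 = s (x1 - x3) - y1 mod 19 = 18 * (8 - 10) - 9 = 12

P + Q = (10, 12)


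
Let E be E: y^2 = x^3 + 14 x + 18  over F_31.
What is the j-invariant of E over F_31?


Delta = -16(4 a^3 + 27 b^2) mod 31 = 27
-1728 * (4 a)^3 = -1728 * (4*14)^3 mod 31 = 8
j = 8 * 27^(-1) mod 31 = 29

j = 29 (mod 31)


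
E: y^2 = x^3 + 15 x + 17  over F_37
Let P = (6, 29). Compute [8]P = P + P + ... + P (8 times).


k = 8 = 1000_2 (binary, LSB first: 0001)
Double-and-add from P = (6, 29):
  bit 0 = 0: acc unchanged = O
  bit 1 = 0: acc unchanged = O
  bit 2 = 0: acc unchanged = O
  bit 3 = 1: acc = O + (7, 13) = (7, 13)

8P = (7, 13)


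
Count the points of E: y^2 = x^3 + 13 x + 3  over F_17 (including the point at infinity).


For each x in F_17, count y with y^2 = x^3 + 13 x + 3 mod 17:
  x = 1: RHS = 0, y in [0]  -> 1 point(s)
  x = 3: RHS = 1, y in [1, 16]  -> 2 point(s)
  x = 4: RHS = 0, y in [0]  -> 1 point(s)
  x = 6: RHS = 8, y in [5, 12]  -> 2 point(s)
  x = 9: RHS = 16, y in [4, 13]  -> 2 point(s)
  x = 11: RHS = 15, y in [7, 10]  -> 2 point(s)
  x = 12: RHS = 0, y in [0]  -> 1 point(s)
Affine points: 11. Add the point at infinity: total = 12.

#E(F_17) = 12


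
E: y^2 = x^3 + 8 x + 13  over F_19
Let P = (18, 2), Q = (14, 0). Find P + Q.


P != Q, so use the chord formula.
s = (y2 - y1) / (x2 - x1) = (17) / (15) mod 19 = 10
x3 = s^2 - x1 - x2 mod 19 = 10^2 - 18 - 14 = 11
y3 = s (x1 - x3) - y1 mod 19 = 10 * (18 - 11) - 2 = 11

P + Q = (11, 11)


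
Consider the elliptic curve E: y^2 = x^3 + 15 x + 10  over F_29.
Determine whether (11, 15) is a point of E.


Check whether y^2 = x^3 + 15 x + 10 (mod 29) for (x, y) = (11, 15).
LHS: y^2 = 15^2 mod 29 = 22
RHS: x^3 + 15 x + 10 = 11^3 + 15*11 + 10 mod 29 = 27
LHS != RHS

No, not on the curve


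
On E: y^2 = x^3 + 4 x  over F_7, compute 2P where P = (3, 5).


Doubling: s = (3 x1^2 + a) / (2 y1)
s = (3*3^2 + 4) / (2*5) mod 7 = 1
x3 = s^2 - 2 x1 mod 7 = 1^2 - 2*3 = 2
y3 = s (x1 - x3) - y1 mod 7 = 1 * (3 - 2) - 5 = 3

2P = (2, 3)


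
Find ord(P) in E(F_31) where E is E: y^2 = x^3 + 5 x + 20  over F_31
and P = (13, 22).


Compute successive multiples of P until we hit O:
  1P = (13, 22)
  2P = (10, 27)
  3P = (28, 3)
  4P = (8, 13)
  5P = (12, 17)
  6P = (0, 12)
  7P = (3, 0)
  8P = (0, 19)
  ... (continuing to 14P)
  14P = O

ord(P) = 14


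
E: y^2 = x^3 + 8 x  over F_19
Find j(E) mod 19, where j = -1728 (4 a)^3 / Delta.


Delta = -16(4 a^3 + 27 b^2) mod 19 = 7
-1728 * (4 a)^3 = -1728 * (4*8)^3 mod 19 = 12
j = 12 * 7^(-1) mod 19 = 18

j = 18 (mod 19)


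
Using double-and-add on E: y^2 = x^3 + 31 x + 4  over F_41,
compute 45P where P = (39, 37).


k = 45 = 101101_2 (binary, LSB first: 101101)
Double-and-add from P = (39, 37):
  bit 0 = 1: acc = O + (39, 37) = (39, 37)
  bit 1 = 0: acc unchanged = (39, 37)
  bit 2 = 1: acc = (39, 37) + (29, 6) = (15, 21)
  bit 3 = 1: acc = (15, 21) + (25, 39) = (19, 21)
  bit 4 = 0: acc unchanged = (19, 21)
  bit 5 = 1: acc = (19, 21) + (34, 10) = (33, 33)

45P = (33, 33)


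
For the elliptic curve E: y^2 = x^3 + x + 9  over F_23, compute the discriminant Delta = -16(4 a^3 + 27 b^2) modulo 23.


4 a^3 + 27 b^2 = 4*1^3 + 27*9^2 = 4 + 2187 = 2191
Delta = -16 * (2191) = -35056
Delta mod 23 = 19

Delta = 19 (mod 23)


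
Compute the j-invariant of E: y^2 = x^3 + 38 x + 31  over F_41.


Delta = -16(4 a^3 + 27 b^2) mod 41 = 20
-1728 * (4 a)^3 = -1728 * (4*38)^3 mod 41 = 36
j = 36 * 20^(-1) mod 41 = 10

j = 10 (mod 41)


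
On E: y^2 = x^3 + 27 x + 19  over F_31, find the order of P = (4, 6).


Compute successive multiples of P until we hit O:
  1P = (4, 6)
  2P = (2, 22)
  3P = (27, 23)
  4P = (5, 0)
  5P = (27, 8)
  6P = (2, 9)
  7P = (4, 25)
  8P = O

ord(P) = 8


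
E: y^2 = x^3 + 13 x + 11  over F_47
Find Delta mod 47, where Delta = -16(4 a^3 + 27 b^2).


4 a^3 + 27 b^2 = 4*13^3 + 27*11^2 = 8788 + 3267 = 12055
Delta = -16 * (12055) = -192880
Delta mod 47 = 8

Delta = 8 (mod 47)


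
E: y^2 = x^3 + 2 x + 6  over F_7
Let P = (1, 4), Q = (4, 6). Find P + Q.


P != Q, so use the chord formula.
s = (y2 - y1) / (x2 - x1) = (2) / (3) mod 7 = 3
x3 = s^2 - x1 - x2 mod 7 = 3^2 - 1 - 4 = 4
y3 = s (x1 - x3) - y1 mod 7 = 3 * (1 - 4) - 4 = 1

P + Q = (4, 1)


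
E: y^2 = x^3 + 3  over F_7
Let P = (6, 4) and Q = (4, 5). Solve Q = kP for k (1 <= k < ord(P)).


Enumerate multiples of P until we hit Q = (4, 5):
  1P = (6, 4)
  2P = (4, 2)
  3P = (5, 4)
  4P = (3, 3)
  5P = (2, 2)
  6P = (1, 2)
  7P = (1, 5)
  8P = (2, 5)
  9P = (3, 4)
  10P = (5, 3)
  11P = (4, 5)
Match found at i = 11.

k = 11


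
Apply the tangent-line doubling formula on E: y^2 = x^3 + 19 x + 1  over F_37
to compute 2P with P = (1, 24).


Doubling: s = (3 x1^2 + a) / (2 y1)
s = (3*1^2 + 19) / (2*24) mod 37 = 2
x3 = s^2 - 2 x1 mod 37 = 2^2 - 2*1 = 2
y3 = s (x1 - x3) - y1 mod 37 = 2 * (1 - 2) - 24 = 11

2P = (2, 11)


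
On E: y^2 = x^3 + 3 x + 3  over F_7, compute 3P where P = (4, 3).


k = 3 = 11_2 (binary, LSB first: 11)
Double-and-add from P = (4, 3):
  bit 0 = 1: acc = O + (4, 3) = (4, 3)
  bit 1 = 1: acc = (4, 3) + (3, 2) = (1, 0)

3P = (1, 0)


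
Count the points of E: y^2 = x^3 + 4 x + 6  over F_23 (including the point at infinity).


For each x in F_23, count y with y^2 = x^3 + 4 x + 6 mod 23:
  x = 0: RHS = 6, y in [11, 12]  -> 2 point(s)
  x = 5: RHS = 13, y in [6, 17]  -> 2 point(s)
  x = 6: RHS = 16, y in [4, 19]  -> 2 point(s)
  x = 7: RHS = 9, y in [3, 20]  -> 2 point(s)
  x = 9: RHS = 12, y in [9, 14]  -> 2 point(s)
  x = 11: RHS = 1, y in [1, 22]  -> 2 point(s)
  x = 13: RHS = 1, y in [1, 22]  -> 2 point(s)
  x = 14: RHS = 0, y in [0]  -> 1 point(s)
  x = 16: RHS = 3, y in [7, 16]  -> 2 point(s)
  x = 19: RHS = 18, y in [8, 15]  -> 2 point(s)
  x = 20: RHS = 13, y in [6, 17]  -> 2 point(s)
  x = 21: RHS = 13, y in [6, 17]  -> 2 point(s)
  x = 22: RHS = 1, y in [1, 22]  -> 2 point(s)
Affine points: 25. Add the point at infinity: total = 26.

#E(F_23) = 26


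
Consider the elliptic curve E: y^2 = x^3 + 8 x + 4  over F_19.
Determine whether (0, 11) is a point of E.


Check whether y^2 = x^3 + 8 x + 4 (mod 19) for (x, y) = (0, 11).
LHS: y^2 = 11^2 mod 19 = 7
RHS: x^3 + 8 x + 4 = 0^3 + 8*0 + 4 mod 19 = 4
LHS != RHS

No, not on the curve


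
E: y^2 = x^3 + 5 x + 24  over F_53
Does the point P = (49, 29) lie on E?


Check whether y^2 = x^3 + 5 x + 24 (mod 53) for (x, y) = (49, 29).
LHS: y^2 = 29^2 mod 53 = 46
RHS: x^3 + 5 x + 24 = 49^3 + 5*49 + 24 mod 53 = 46
LHS = RHS

Yes, on the curve


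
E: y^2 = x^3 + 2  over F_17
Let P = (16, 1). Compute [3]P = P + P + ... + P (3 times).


k = 3 = 11_2 (binary, LSB first: 11)
Double-and-add from P = (16, 1):
  bit 0 = 1: acc = O + (16, 1) = (16, 1)
  bit 1 = 1: acc = (16, 1) + (0, 6) = (9, 0)

3P = (9, 0)


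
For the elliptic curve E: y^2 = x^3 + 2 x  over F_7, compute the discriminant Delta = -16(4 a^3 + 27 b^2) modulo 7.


4 a^3 + 27 b^2 = 4*2^3 + 27*0^2 = 32 + 0 = 32
Delta = -16 * (32) = -512
Delta mod 7 = 6

Delta = 6 (mod 7)


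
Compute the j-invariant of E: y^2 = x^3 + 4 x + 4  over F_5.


Delta = -16(4 a^3 + 27 b^2) mod 5 = 2
-1728 * (4 a)^3 = -1728 * (4*4)^3 mod 5 = 2
j = 2 * 2^(-1) mod 5 = 1

j = 1 (mod 5)


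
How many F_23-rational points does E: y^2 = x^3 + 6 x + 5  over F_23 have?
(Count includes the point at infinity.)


For each x in F_23, count y with y^2 = x^3 + 6 x + 5 mod 23:
  x = 1: RHS = 12, y in [9, 14]  -> 2 point(s)
  x = 2: RHS = 2, y in [5, 18]  -> 2 point(s)
  x = 3: RHS = 4, y in [2, 21]  -> 2 point(s)
  x = 4: RHS = 1, y in [1, 22]  -> 2 point(s)
  x = 6: RHS = 4, y in [2, 21]  -> 2 point(s)
  x = 8: RHS = 13, y in [6, 17]  -> 2 point(s)
  x = 9: RHS = 6, y in [11, 12]  -> 2 point(s)
  x = 13: RHS = 3, y in [7, 16]  -> 2 point(s)
  x = 14: RHS = 4, y in [2, 21]  -> 2 point(s)
  x = 17: RHS = 6, y in [11, 12]  -> 2 point(s)
  x = 19: RHS = 9, y in [3, 20]  -> 2 point(s)
  x = 20: RHS = 6, y in [11, 12]  -> 2 point(s)
  x = 21: RHS = 8, y in [10, 13]  -> 2 point(s)
Affine points: 26. Add the point at infinity: total = 27.

#E(F_23) = 27


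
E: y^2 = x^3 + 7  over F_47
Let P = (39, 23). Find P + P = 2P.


Doubling: s = (3 x1^2 + a) / (2 y1)
s = (3*39^2 + 0) / (2*23) mod 47 = 43
x3 = s^2 - 2 x1 mod 47 = 43^2 - 2*39 = 32
y3 = s (x1 - x3) - y1 mod 47 = 43 * (39 - 32) - 23 = 43

2P = (32, 43)


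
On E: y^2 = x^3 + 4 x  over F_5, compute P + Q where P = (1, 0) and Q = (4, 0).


P != Q, so use the chord formula.
s = (y2 - y1) / (x2 - x1) = (0) / (3) mod 5 = 0
x3 = s^2 - x1 - x2 mod 5 = 0^2 - 1 - 4 = 0
y3 = s (x1 - x3) - y1 mod 5 = 0 * (1 - 0) - 0 = 0

P + Q = (0, 0)


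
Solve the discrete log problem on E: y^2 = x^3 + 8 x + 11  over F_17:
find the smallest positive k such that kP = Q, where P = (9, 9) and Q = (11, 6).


Enumerate multiples of P until we hit Q = (11, 6):
  1P = (9, 9)
  2P = (15, 15)
  3P = (11, 6)
Match found at i = 3.

k = 3


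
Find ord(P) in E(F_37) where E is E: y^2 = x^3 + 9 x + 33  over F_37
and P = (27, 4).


Compute successive multiples of P until we hit O:
  1P = (27, 4)
  2P = (29, 2)
  3P = (19, 25)
  4P = (32, 23)
  5P = (25, 11)
  6P = (25, 26)
  7P = (32, 14)
  8P = (19, 12)
  ... (continuing to 11P)
  11P = O

ord(P) = 11


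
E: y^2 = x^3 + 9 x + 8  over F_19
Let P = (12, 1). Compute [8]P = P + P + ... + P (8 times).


k = 8 = 1000_2 (binary, LSB first: 0001)
Double-and-add from P = (12, 1):
  bit 0 = 0: acc unchanged = O
  bit 1 = 0: acc unchanged = O
  bit 2 = 0: acc unchanged = O
  bit 3 = 1: acc = O + (17, 1) = (17, 1)

8P = (17, 1)


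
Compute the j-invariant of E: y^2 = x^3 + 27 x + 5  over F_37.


Delta = -16(4 a^3 + 27 b^2) mod 37 = 31
-1728 * (4 a)^3 = -1728 * (4*27)^3 mod 37 = 36
j = 36 * 31^(-1) mod 37 = 31

j = 31 (mod 37)


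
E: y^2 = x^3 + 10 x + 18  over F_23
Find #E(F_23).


For each x in F_23, count y with y^2 = x^3 + 10 x + 18 mod 23:
  x = 0: RHS = 18, y in [8, 15]  -> 2 point(s)
  x = 1: RHS = 6, y in [11, 12]  -> 2 point(s)
  x = 2: RHS = 0, y in [0]  -> 1 point(s)
  x = 3: RHS = 6, y in [11, 12]  -> 2 point(s)
  x = 5: RHS = 9, y in [3, 20]  -> 2 point(s)
  x = 6: RHS = 18, y in [8, 15]  -> 2 point(s)
  x = 8: RHS = 12, y in [9, 14]  -> 2 point(s)
  x = 9: RHS = 9, y in [3, 20]  -> 2 point(s)
  x = 12: RHS = 3, y in [7, 16]  -> 2 point(s)
  x = 14: RHS = 4, y in [2, 21]  -> 2 point(s)
  x = 15: RHS = 1, y in [1, 22]  -> 2 point(s)
  x = 17: RHS = 18, y in [8, 15]  -> 2 point(s)
  x = 18: RHS = 4, y in [2, 21]  -> 2 point(s)
  x = 19: RHS = 6, y in [11, 12]  -> 2 point(s)
  x = 21: RHS = 13, y in [6, 17]  -> 2 point(s)
Affine points: 29. Add the point at infinity: total = 30.

#E(F_23) = 30


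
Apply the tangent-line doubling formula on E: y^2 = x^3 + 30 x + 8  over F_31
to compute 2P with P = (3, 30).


Doubling: s = (3 x1^2 + a) / (2 y1)
s = (3*3^2 + 30) / (2*30) mod 31 = 18
x3 = s^2 - 2 x1 mod 31 = 18^2 - 2*3 = 8
y3 = s (x1 - x3) - y1 mod 31 = 18 * (3 - 8) - 30 = 4

2P = (8, 4)


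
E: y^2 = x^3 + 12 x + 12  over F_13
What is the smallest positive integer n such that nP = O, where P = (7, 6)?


Compute successive multiples of P until we hit O:
  1P = (7, 6)
  2P = (8, 10)
  3P = (1, 5)
  4P = (9, 11)
  5P = (0, 5)
  6P = (10, 1)
  7P = (6, 1)
  8P = (12, 8)
  ... (continuing to 19P)
  19P = O

ord(P) = 19


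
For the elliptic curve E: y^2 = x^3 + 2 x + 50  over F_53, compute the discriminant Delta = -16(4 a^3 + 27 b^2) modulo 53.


4 a^3 + 27 b^2 = 4*2^3 + 27*50^2 = 32 + 67500 = 67532
Delta = -16 * (67532) = -1080512
Delta mod 53 = 52

Delta = 52 (mod 53)


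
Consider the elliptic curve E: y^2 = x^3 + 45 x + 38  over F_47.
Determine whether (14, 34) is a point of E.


Check whether y^2 = x^3 + 45 x + 38 (mod 47) for (x, y) = (14, 34).
LHS: y^2 = 34^2 mod 47 = 28
RHS: x^3 + 45 x + 38 = 14^3 + 45*14 + 38 mod 47 = 28
LHS = RHS

Yes, on the curve


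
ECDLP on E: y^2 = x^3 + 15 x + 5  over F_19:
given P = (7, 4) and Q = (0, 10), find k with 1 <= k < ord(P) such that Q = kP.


Enumerate multiples of P until we hit Q = (0, 10):
  1P = (7, 4)
  2P = (3, 1)
  3P = (6, 11)
  4P = (17, 9)
  5P = (0, 9)
  6P = (16, 16)
  7P = (2, 9)
  8P = (11, 0)
  9P = (2, 10)
  10P = (16, 3)
  11P = (0, 10)
Match found at i = 11.

k = 11


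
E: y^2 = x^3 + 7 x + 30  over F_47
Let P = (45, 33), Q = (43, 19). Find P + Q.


P != Q, so use the chord formula.
s = (y2 - y1) / (x2 - x1) = (33) / (45) mod 47 = 7
x3 = s^2 - x1 - x2 mod 47 = 7^2 - 45 - 43 = 8
y3 = s (x1 - x3) - y1 mod 47 = 7 * (45 - 8) - 33 = 38

P + Q = (8, 38)


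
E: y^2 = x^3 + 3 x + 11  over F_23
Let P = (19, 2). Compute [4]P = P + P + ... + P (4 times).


k = 4 = 100_2 (binary, LSB first: 001)
Double-and-add from P = (19, 2):
  bit 0 = 0: acc unchanged = O
  bit 1 = 0: acc unchanged = O
  bit 2 = 1: acc = O + (10, 12) = (10, 12)

4P = (10, 12)


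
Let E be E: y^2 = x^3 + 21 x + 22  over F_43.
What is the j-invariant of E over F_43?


Delta = -16(4 a^3 + 27 b^2) mod 43 = 29
-1728 * (4 a)^3 = -1728 * (4*21)^3 mod 43 = 21
j = 21 * 29^(-1) mod 43 = 20

j = 20 (mod 43)


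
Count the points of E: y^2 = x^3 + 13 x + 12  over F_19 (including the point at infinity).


For each x in F_19, count y with y^2 = x^3 + 13 x + 12 mod 19:
  x = 1: RHS = 7, y in [8, 11]  -> 2 point(s)
  x = 7: RHS = 9, y in [3, 16]  -> 2 point(s)
  x = 8: RHS = 1, y in [1, 18]  -> 2 point(s)
  x = 11: RHS = 4, y in [2, 17]  -> 2 point(s)
  x = 17: RHS = 16, y in [4, 15]  -> 2 point(s)
  x = 18: RHS = 17, y in [6, 13]  -> 2 point(s)
Affine points: 12. Add the point at infinity: total = 13.

#E(F_19) = 13


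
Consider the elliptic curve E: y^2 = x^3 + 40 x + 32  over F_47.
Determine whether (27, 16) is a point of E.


Check whether y^2 = x^3 + 40 x + 32 (mod 47) for (x, y) = (27, 16).
LHS: y^2 = 16^2 mod 47 = 21
RHS: x^3 + 40 x + 32 = 27^3 + 40*27 + 32 mod 47 = 21
LHS = RHS

Yes, on the curve


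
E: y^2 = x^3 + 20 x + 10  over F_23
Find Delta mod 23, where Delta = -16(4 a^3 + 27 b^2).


4 a^3 + 27 b^2 = 4*20^3 + 27*10^2 = 32000 + 2700 = 34700
Delta = -16 * (34700) = -555200
Delta mod 23 = 20

Delta = 20 (mod 23)


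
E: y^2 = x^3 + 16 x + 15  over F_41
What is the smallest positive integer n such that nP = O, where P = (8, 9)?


Compute successive multiples of P until we hit O:
  1P = (8, 9)
  2P = (33, 21)
  3P = (39, 4)
  4P = (25, 3)
  5P = (26, 7)
  6P = (6, 9)
  7P = (27, 32)
  8P = (27, 9)
  ... (continuing to 15P)
  15P = O

ord(P) = 15


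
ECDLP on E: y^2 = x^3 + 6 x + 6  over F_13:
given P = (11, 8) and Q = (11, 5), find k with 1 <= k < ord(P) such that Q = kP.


Enumerate multiples of P until we hit Q = (11, 5):
  1P = (11, 8)
  2P = (1, 0)
  3P = (11, 5)
Match found at i = 3.

k = 3


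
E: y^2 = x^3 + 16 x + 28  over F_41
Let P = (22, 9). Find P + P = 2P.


Doubling: s = (3 x1^2 + a) / (2 y1)
s = (3*22^2 + 16) / (2*9) mod 41 = 36
x3 = s^2 - 2 x1 mod 41 = 36^2 - 2*22 = 22
y3 = s (x1 - x3) - y1 mod 41 = 36 * (22 - 22) - 9 = 32

2P = (22, 32)


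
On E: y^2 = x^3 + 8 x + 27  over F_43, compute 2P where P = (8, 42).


Doubling: s = (3 x1^2 + a) / (2 y1)
s = (3*8^2 + 8) / (2*42) mod 43 = 29
x3 = s^2 - 2 x1 mod 43 = 29^2 - 2*8 = 8
y3 = s (x1 - x3) - y1 mod 43 = 29 * (8 - 8) - 42 = 1

2P = (8, 1)


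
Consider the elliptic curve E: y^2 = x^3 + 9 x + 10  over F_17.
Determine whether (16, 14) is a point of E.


Check whether y^2 = x^3 + 9 x + 10 (mod 17) for (x, y) = (16, 14).
LHS: y^2 = 14^2 mod 17 = 9
RHS: x^3 + 9 x + 10 = 16^3 + 9*16 + 10 mod 17 = 0
LHS != RHS

No, not on the curve


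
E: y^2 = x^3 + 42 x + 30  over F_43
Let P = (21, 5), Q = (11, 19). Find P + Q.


P != Q, so use the chord formula.
s = (y2 - y1) / (x2 - x1) = (14) / (33) mod 43 = 33
x3 = s^2 - x1 - x2 mod 43 = 33^2 - 21 - 11 = 25
y3 = s (x1 - x3) - y1 mod 43 = 33 * (21 - 25) - 5 = 35

P + Q = (25, 35)


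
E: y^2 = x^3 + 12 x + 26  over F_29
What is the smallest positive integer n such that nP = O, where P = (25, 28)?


Compute successive multiples of P until we hit O:
  1P = (25, 28)
  2P = (9, 14)
  3P = (8, 5)
  4P = (18, 19)
  5P = (6, 13)
  6P = (22, 11)
  7P = (27, 9)
  8P = (2, 0)
  ... (continuing to 16P)
  16P = O

ord(P) = 16


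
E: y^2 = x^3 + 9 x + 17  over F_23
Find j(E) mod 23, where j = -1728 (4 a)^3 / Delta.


Delta = -16(4 a^3 + 27 b^2) mod 23 = 7
-1728 * (4 a)^3 = -1728 * (4*9)^3 mod 23 = 10
j = 10 * 7^(-1) mod 23 = 8

j = 8 (mod 23)


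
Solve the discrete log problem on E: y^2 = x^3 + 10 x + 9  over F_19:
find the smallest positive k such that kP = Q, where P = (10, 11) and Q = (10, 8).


Enumerate multiples of P until we hit Q = (10, 8):
  1P = (10, 11)
  2P = (3, 3)
  3P = (17, 0)
  4P = (3, 16)
  5P = (10, 8)
Match found at i = 5.

k = 5


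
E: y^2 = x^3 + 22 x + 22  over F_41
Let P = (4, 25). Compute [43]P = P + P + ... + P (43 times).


k = 43 = 101011_2 (binary, LSB first: 110101)
Double-and-add from P = (4, 25):
  bit 0 = 1: acc = O + (4, 25) = (4, 25)
  bit 1 = 1: acc = (4, 25) + (12, 13) = (17, 15)
  bit 2 = 0: acc unchanged = (17, 15)
  bit 3 = 1: acc = (17, 15) + (20, 37) = (35, 17)
  bit 4 = 0: acc unchanged = (35, 17)
  bit 5 = 1: acc = (35, 17) + (6, 1) = (20, 4)

43P = (20, 4)


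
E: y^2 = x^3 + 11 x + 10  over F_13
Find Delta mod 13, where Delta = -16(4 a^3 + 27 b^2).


4 a^3 + 27 b^2 = 4*11^3 + 27*10^2 = 5324 + 2700 = 8024
Delta = -16 * (8024) = -128384
Delta mod 13 = 4

Delta = 4 (mod 13)


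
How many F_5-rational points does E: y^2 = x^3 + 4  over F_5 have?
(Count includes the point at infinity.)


For each x in F_5, count y with y^2 = x^3 + 0 x + 4 mod 5:
  x = 0: RHS = 4, y in [2, 3]  -> 2 point(s)
  x = 1: RHS = 0, y in [0]  -> 1 point(s)
  x = 3: RHS = 1, y in [1, 4]  -> 2 point(s)
Affine points: 5. Add the point at infinity: total = 6.

#E(F_5) = 6


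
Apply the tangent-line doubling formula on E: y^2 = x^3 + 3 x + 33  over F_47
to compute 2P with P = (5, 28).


Doubling: s = (3 x1^2 + a) / (2 y1)
s = (3*5^2 + 3) / (2*28) mod 47 = 40
x3 = s^2 - 2 x1 mod 47 = 40^2 - 2*5 = 39
y3 = s (x1 - x3) - y1 mod 47 = 40 * (5 - 39) - 28 = 22

2P = (39, 22)


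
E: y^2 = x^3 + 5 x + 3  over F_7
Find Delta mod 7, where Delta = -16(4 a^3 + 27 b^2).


4 a^3 + 27 b^2 = 4*5^3 + 27*3^2 = 500 + 243 = 743
Delta = -16 * (743) = -11888
Delta mod 7 = 5

Delta = 5 (mod 7)


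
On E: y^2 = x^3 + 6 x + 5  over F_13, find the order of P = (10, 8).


Compute successive multiples of P until we hit O:
  1P = (10, 8)
  2P = (10, 5)
  3P = O

ord(P) = 3


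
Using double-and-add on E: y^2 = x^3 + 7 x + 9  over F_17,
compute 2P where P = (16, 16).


k = 2 = 10_2 (binary, LSB first: 01)
Double-and-add from P = (16, 16):
  bit 0 = 0: acc unchanged = O
  bit 1 = 1: acc = O + (10, 5) = (10, 5)

2P = (10, 5)


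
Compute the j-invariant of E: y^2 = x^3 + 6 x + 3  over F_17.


Delta = -16(4 a^3 + 27 b^2) mod 17 = 2
-1728 * (4 a)^3 = -1728 * (4*6)^3 mod 17 = 1
j = 1 * 2^(-1) mod 17 = 9

j = 9 (mod 17)


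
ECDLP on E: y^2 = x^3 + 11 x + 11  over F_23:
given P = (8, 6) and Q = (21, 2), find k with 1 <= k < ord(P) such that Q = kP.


Enumerate multiples of P until we hit Q = (21, 2):
  1P = (8, 6)
  2P = (2, 15)
  3P = (21, 2)
Match found at i = 3.

k = 3


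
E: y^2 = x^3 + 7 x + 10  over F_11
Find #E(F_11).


For each x in F_11, count y with y^2 = x^3 + 7 x + 10 mod 11:
  x = 3: RHS = 3, y in [5, 6]  -> 2 point(s)
  x = 4: RHS = 3, y in [5, 6]  -> 2 point(s)
  x = 5: RHS = 5, y in [4, 7]  -> 2 point(s)
  x = 6: RHS = 4, y in [2, 9]  -> 2 point(s)
Affine points: 8. Add the point at infinity: total = 9.

#E(F_11) = 9


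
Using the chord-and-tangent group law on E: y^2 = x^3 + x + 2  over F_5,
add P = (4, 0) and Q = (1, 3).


P != Q, so use the chord formula.
s = (y2 - y1) / (x2 - x1) = (3) / (2) mod 5 = 4
x3 = s^2 - x1 - x2 mod 5 = 4^2 - 4 - 1 = 1
y3 = s (x1 - x3) - y1 mod 5 = 4 * (4 - 1) - 0 = 2

P + Q = (1, 2)


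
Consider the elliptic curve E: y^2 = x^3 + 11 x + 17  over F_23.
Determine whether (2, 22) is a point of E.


Check whether y^2 = x^3 + 11 x + 17 (mod 23) for (x, y) = (2, 22).
LHS: y^2 = 22^2 mod 23 = 1
RHS: x^3 + 11 x + 17 = 2^3 + 11*2 + 17 mod 23 = 1
LHS = RHS

Yes, on the curve


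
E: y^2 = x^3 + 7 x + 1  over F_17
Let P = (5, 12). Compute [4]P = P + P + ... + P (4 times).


k = 4 = 100_2 (binary, LSB first: 001)
Double-and-add from P = (5, 12):
  bit 0 = 0: acc unchanged = O
  bit 1 = 0: acc unchanged = O
  bit 2 = 1: acc = O + (10, 0) = (10, 0)

4P = (10, 0)


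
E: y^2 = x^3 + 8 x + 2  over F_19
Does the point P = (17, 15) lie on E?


Check whether y^2 = x^3 + 8 x + 2 (mod 19) for (x, y) = (17, 15).
LHS: y^2 = 15^2 mod 19 = 16
RHS: x^3 + 8 x + 2 = 17^3 + 8*17 + 2 mod 19 = 16
LHS = RHS

Yes, on the curve


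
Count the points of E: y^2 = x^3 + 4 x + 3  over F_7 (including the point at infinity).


For each x in F_7, count y with y^2 = x^3 + 4 x + 3 mod 7:
  x = 1: RHS = 1, y in [1, 6]  -> 2 point(s)
  x = 3: RHS = 0, y in [0]  -> 1 point(s)
  x = 5: RHS = 1, y in [1, 6]  -> 2 point(s)
Affine points: 5. Add the point at infinity: total = 6.

#E(F_7) = 6


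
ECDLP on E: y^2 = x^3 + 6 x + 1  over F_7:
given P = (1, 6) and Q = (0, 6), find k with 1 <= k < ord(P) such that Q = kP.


Enumerate multiples of P until we hit Q = (0, 6):
  1P = (1, 6)
  2P = (6, 6)
  3P = (0, 1)
  4P = (3, 5)
  5P = (5, 3)
  6P = (2, 0)
  7P = (5, 4)
  8P = (3, 2)
  9P = (0, 6)
Match found at i = 9.

k = 9


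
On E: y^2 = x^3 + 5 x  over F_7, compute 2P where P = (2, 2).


Doubling: s = (3 x1^2 + a) / (2 y1)
s = (3*2^2 + 5) / (2*2) mod 7 = 6
x3 = s^2 - 2 x1 mod 7 = 6^2 - 2*2 = 4
y3 = s (x1 - x3) - y1 mod 7 = 6 * (2 - 4) - 2 = 0

2P = (4, 0)


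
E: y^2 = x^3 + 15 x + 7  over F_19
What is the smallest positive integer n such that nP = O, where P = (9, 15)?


Compute successive multiples of P until we hit O:
  1P = (9, 15)
  2P = (2, 11)
  3P = (6, 3)
  4P = (1, 17)
  5P = (15, 15)
  6P = (14, 4)
  7P = (13, 9)
  8P = (4, 6)
  ... (continuing to 27P)
  27P = O

ord(P) = 27


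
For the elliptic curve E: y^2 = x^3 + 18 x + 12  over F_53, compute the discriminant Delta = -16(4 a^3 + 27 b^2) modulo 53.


4 a^3 + 27 b^2 = 4*18^3 + 27*12^2 = 23328 + 3888 = 27216
Delta = -16 * (27216) = -435456
Delta mod 53 = 45

Delta = 45 (mod 53)


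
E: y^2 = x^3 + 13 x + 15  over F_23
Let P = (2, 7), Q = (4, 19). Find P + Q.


P != Q, so use the chord formula.
s = (y2 - y1) / (x2 - x1) = (12) / (2) mod 23 = 6
x3 = s^2 - x1 - x2 mod 23 = 6^2 - 2 - 4 = 7
y3 = s (x1 - x3) - y1 mod 23 = 6 * (2 - 7) - 7 = 9

P + Q = (7, 9)


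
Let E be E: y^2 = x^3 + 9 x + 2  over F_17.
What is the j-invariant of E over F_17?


Delta = -16(4 a^3 + 27 b^2) mod 17 = 15
-1728 * (4 a)^3 = -1728 * (4*9)^3 mod 17 = 14
j = 14 * 15^(-1) mod 17 = 10

j = 10 (mod 17)


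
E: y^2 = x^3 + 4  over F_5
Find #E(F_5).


For each x in F_5, count y with y^2 = x^3 + 0 x + 4 mod 5:
  x = 0: RHS = 4, y in [2, 3]  -> 2 point(s)
  x = 1: RHS = 0, y in [0]  -> 1 point(s)
  x = 3: RHS = 1, y in [1, 4]  -> 2 point(s)
Affine points: 5. Add the point at infinity: total = 6.

#E(F_5) = 6


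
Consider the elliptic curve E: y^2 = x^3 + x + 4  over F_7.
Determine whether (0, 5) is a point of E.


Check whether y^2 = x^3 + 1 x + 4 (mod 7) for (x, y) = (0, 5).
LHS: y^2 = 5^2 mod 7 = 4
RHS: x^3 + 1 x + 4 = 0^3 + 1*0 + 4 mod 7 = 4
LHS = RHS

Yes, on the curve


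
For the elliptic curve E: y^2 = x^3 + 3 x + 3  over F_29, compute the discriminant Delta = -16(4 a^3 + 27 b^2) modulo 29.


4 a^3 + 27 b^2 = 4*3^3 + 27*3^2 = 108 + 243 = 351
Delta = -16 * (351) = -5616
Delta mod 29 = 10

Delta = 10 (mod 29)


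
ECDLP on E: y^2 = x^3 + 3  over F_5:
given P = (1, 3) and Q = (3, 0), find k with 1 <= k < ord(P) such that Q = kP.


Enumerate multiples of P until we hit Q = (3, 0):
  1P = (1, 3)
  2P = (2, 4)
  3P = (3, 0)
Match found at i = 3.

k = 3


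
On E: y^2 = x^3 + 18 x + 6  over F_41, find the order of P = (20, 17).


Compute successive multiples of P until we hit O:
  1P = (20, 17)
  2P = (19, 14)
  3P = (11, 10)
  4P = (2, 38)
  5P = (1, 36)
  6P = (21, 25)
  7P = (23, 0)
  8P = (21, 16)
  ... (continuing to 14P)
  14P = O

ord(P) = 14


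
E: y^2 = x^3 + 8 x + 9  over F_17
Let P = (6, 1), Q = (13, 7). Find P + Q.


P != Q, so use the chord formula.
s = (y2 - y1) / (x2 - x1) = (6) / (7) mod 17 = 13
x3 = s^2 - x1 - x2 mod 17 = 13^2 - 6 - 13 = 14
y3 = s (x1 - x3) - y1 mod 17 = 13 * (6 - 14) - 1 = 14

P + Q = (14, 14)


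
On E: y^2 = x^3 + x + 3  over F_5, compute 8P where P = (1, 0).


k = 8 = 1000_2 (binary, LSB first: 0001)
Double-and-add from P = (1, 0):
  bit 0 = 0: acc unchanged = O
  bit 1 = 0: acc unchanged = O
  bit 2 = 0: acc unchanged = O
  bit 3 = 1: acc = O + O = O

8P = O


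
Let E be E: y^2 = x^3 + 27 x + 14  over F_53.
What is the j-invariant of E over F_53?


Delta = -16(4 a^3 + 27 b^2) mod 53 = 14
-1728 * (4 a)^3 = -1728 * (4*27)^3 mod 53 = 9
j = 9 * 14^(-1) mod 53 = 12

j = 12 (mod 53)


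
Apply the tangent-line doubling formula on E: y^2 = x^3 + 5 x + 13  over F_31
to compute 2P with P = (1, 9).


Doubling: s = (3 x1^2 + a) / (2 y1)
s = (3*1^2 + 5) / (2*9) mod 31 = 28
x3 = s^2 - 2 x1 mod 31 = 28^2 - 2*1 = 7
y3 = s (x1 - x3) - y1 mod 31 = 28 * (1 - 7) - 9 = 9

2P = (7, 9)


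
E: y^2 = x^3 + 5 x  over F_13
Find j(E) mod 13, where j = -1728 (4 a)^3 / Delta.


Delta = -16(4 a^3 + 27 b^2) mod 13 = 8
-1728 * (4 a)^3 = -1728 * (4*5)^3 mod 13 = 5
j = 5 * 8^(-1) mod 13 = 12

j = 12 (mod 13)


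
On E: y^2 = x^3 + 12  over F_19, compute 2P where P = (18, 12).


Doubling: s = (3 x1^2 + a) / (2 y1)
s = (3*18^2 + 0) / (2*12) mod 19 = 12
x3 = s^2 - 2 x1 mod 19 = 12^2 - 2*18 = 13
y3 = s (x1 - x3) - y1 mod 19 = 12 * (18 - 13) - 12 = 10

2P = (13, 10)


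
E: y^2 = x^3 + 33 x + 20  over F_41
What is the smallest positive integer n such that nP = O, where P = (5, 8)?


Compute successive multiples of P until we hit O:
  1P = (5, 8)
  2P = (33, 8)
  3P = (3, 33)
  4P = (15, 35)
  5P = (0, 26)
  6P = (26, 2)
  7P = (31, 17)
  8P = (7, 26)
  ... (continuing to 36P)
  36P = O

ord(P) = 36


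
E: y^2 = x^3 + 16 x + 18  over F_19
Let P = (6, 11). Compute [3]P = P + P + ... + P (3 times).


k = 3 = 11_2 (binary, LSB first: 11)
Double-and-add from P = (6, 11):
  bit 0 = 1: acc = O + (6, 11) = (6, 11)
  bit 1 = 1: acc = (6, 11) + (16, 0) = (6, 8)

3P = (6, 8)


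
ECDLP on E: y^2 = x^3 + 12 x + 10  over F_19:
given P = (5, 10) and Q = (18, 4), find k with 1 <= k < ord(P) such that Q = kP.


Enumerate multiples of P until we hit Q = (18, 4):
  1P = (5, 10)
  2P = (16, 2)
  3P = (18, 15)
  4P = (12, 18)
  5P = (13, 8)
  6P = (7, 0)
  7P = (13, 11)
  8P = (12, 1)
  9P = (18, 4)
Match found at i = 9.

k = 9


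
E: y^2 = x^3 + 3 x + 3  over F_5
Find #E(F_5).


For each x in F_5, count y with y^2 = x^3 + 3 x + 3 mod 5:
  x = 3: RHS = 4, y in [2, 3]  -> 2 point(s)
  x = 4: RHS = 4, y in [2, 3]  -> 2 point(s)
Affine points: 4. Add the point at infinity: total = 5.

#E(F_5) = 5


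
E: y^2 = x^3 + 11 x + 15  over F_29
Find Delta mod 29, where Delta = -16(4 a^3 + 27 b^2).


4 a^3 + 27 b^2 = 4*11^3 + 27*15^2 = 5324 + 6075 = 11399
Delta = -16 * (11399) = -182384
Delta mod 29 = 26

Delta = 26 (mod 29)


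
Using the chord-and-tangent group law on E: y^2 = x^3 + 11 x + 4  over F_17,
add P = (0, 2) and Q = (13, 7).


P != Q, so use the chord formula.
s = (y2 - y1) / (x2 - x1) = (5) / (13) mod 17 = 3
x3 = s^2 - x1 - x2 mod 17 = 3^2 - 0 - 13 = 13
y3 = s (x1 - x3) - y1 mod 17 = 3 * (0 - 13) - 2 = 10

P + Q = (13, 10)


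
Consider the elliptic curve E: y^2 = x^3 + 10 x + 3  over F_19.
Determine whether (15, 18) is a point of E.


Check whether y^2 = x^3 + 10 x + 3 (mod 19) for (x, y) = (15, 18).
LHS: y^2 = 18^2 mod 19 = 1
RHS: x^3 + 10 x + 3 = 15^3 + 10*15 + 3 mod 19 = 13
LHS != RHS

No, not on the curve


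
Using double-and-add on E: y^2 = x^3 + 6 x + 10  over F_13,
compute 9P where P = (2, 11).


k = 9 = 1001_2 (binary, LSB first: 1001)
Double-and-add from P = (2, 11):
  bit 0 = 1: acc = O + (2, 11) = (2, 11)
  bit 1 = 0: acc unchanged = (2, 11)
  bit 2 = 0: acc unchanged = (2, 11)
  bit 3 = 1: acc = (2, 11) + (5, 10) = (9, 0)

9P = (9, 0)


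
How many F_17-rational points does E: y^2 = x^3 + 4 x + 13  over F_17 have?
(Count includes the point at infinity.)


For each x in F_17, count y with y^2 = x^3 + 4 x + 13 mod 17:
  x = 0: RHS = 13, y in [8, 9]  -> 2 point(s)
  x = 1: RHS = 1, y in [1, 16]  -> 2 point(s)
  x = 3: RHS = 1, y in [1, 16]  -> 2 point(s)
  x = 4: RHS = 8, y in [5, 12]  -> 2 point(s)
  x = 6: RHS = 15, y in [7, 10]  -> 2 point(s)
  x = 8: RHS = 13, y in [8, 9]  -> 2 point(s)
  x = 9: RHS = 13, y in [8, 9]  -> 2 point(s)
  x = 10: RHS = 16, y in [4, 13]  -> 2 point(s)
  x = 12: RHS = 4, y in [2, 15]  -> 2 point(s)
  x = 13: RHS = 1, y in [1, 16]  -> 2 point(s)
  x = 14: RHS = 8, y in [5, 12]  -> 2 point(s)
  x = 16: RHS = 8, y in [5, 12]  -> 2 point(s)
Affine points: 24. Add the point at infinity: total = 25.

#E(F_17) = 25


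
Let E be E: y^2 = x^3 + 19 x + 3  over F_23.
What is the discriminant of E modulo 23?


4 a^3 + 27 b^2 = 4*19^3 + 27*3^2 = 27436 + 243 = 27679
Delta = -16 * (27679) = -442864
Delta mod 23 = 1

Delta = 1 (mod 23)


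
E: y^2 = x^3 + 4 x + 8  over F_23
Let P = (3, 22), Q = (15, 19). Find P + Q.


P != Q, so use the chord formula.
s = (y2 - y1) / (x2 - x1) = (20) / (12) mod 23 = 17
x3 = s^2 - x1 - x2 mod 23 = 17^2 - 3 - 15 = 18
y3 = s (x1 - x3) - y1 mod 23 = 17 * (3 - 18) - 22 = 22

P + Q = (18, 22)


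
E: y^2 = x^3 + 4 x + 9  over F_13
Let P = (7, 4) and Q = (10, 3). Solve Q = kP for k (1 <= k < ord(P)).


Enumerate multiples of P until we hit Q = (10, 3):
  1P = (7, 4)
  2P = (0, 3)
  3P = (10, 3)
Match found at i = 3.

k = 3


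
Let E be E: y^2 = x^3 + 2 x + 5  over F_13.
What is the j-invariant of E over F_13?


Delta = -16(4 a^3 + 27 b^2) mod 13 = 11
-1728 * (4 a)^3 = -1728 * (4*2)^3 mod 13 = 5
j = 5 * 11^(-1) mod 13 = 4

j = 4 (mod 13)


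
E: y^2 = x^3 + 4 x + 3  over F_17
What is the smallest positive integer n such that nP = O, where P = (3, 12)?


Compute successive multiples of P until we hit O:
  1P = (3, 12)
  2P = (15, 15)
  3P = (15, 2)
  4P = (3, 5)
  5P = O

ord(P) = 5


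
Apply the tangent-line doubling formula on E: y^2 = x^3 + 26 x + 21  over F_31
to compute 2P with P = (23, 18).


Doubling: s = (3 x1^2 + a) / (2 y1)
s = (3*23^2 + 26) / (2*18) mod 31 = 25
x3 = s^2 - 2 x1 mod 31 = 25^2 - 2*23 = 21
y3 = s (x1 - x3) - y1 mod 31 = 25 * (23 - 21) - 18 = 1

2P = (21, 1)


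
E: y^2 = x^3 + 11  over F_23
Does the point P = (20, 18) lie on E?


Check whether y^2 = x^3 + 0 x + 11 (mod 23) for (x, y) = (20, 18).
LHS: y^2 = 18^2 mod 23 = 2
RHS: x^3 + 0 x + 11 = 20^3 + 0*20 + 11 mod 23 = 7
LHS != RHS

No, not on the curve


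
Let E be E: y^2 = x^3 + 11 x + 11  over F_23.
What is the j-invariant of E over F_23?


Delta = -16(4 a^3 + 27 b^2) mod 23 = 15
-1728 * (4 a)^3 = -1728 * (4*11)^3 mod 23 = 1
j = 1 * 15^(-1) mod 23 = 20

j = 20 (mod 23)


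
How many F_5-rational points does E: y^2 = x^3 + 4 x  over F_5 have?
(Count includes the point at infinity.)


For each x in F_5, count y with y^2 = x^3 + 4 x + 0 mod 5:
  x = 0: RHS = 0, y in [0]  -> 1 point(s)
  x = 1: RHS = 0, y in [0]  -> 1 point(s)
  x = 2: RHS = 1, y in [1, 4]  -> 2 point(s)
  x = 3: RHS = 4, y in [2, 3]  -> 2 point(s)
  x = 4: RHS = 0, y in [0]  -> 1 point(s)
Affine points: 7. Add the point at infinity: total = 8.

#E(F_5) = 8


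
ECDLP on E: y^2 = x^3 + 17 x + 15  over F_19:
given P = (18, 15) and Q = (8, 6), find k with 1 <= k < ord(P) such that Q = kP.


Enumerate multiples of P until we hit Q = (8, 6):
  1P = (18, 15)
  2P = (13, 1)
  3P = (8, 13)
  4P = (9, 2)
  5P = (3, 13)
  6P = (3, 6)
  7P = (9, 17)
  8P = (8, 6)
Match found at i = 8.

k = 8


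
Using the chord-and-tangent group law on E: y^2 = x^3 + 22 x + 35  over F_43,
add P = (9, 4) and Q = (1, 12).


P != Q, so use the chord formula.
s = (y2 - y1) / (x2 - x1) = (8) / (35) mod 43 = 42
x3 = s^2 - x1 - x2 mod 43 = 42^2 - 9 - 1 = 34
y3 = s (x1 - x3) - y1 mod 43 = 42 * (9 - 34) - 4 = 21

P + Q = (34, 21)


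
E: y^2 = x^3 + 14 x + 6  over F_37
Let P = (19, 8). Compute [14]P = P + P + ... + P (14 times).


k = 14 = 1110_2 (binary, LSB first: 0111)
Double-and-add from P = (19, 8):
  bit 0 = 0: acc unchanged = O
  bit 1 = 1: acc = O + (29, 14) = (29, 14)
  bit 2 = 1: acc = (29, 14) + (5, 4) = (6, 11)
  bit 3 = 1: acc = (6, 11) + (23, 27) = (19, 29)

14P = (19, 29)


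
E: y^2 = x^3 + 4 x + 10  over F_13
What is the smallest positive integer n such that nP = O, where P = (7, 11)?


Compute successive multiples of P until we hit O:
  1P = (7, 11)
  2P = (3, 7)
  3P = (4, 5)
  4P = (6, 4)
  5P = (10, 7)
  6P = (5, 8)
  7P = (0, 6)
  8P = (2, 0)
  ... (continuing to 16P)
  16P = O

ord(P) = 16


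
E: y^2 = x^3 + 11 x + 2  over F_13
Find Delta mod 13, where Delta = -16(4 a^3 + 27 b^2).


4 a^3 + 27 b^2 = 4*11^3 + 27*2^2 = 5324 + 108 = 5432
Delta = -16 * (5432) = -86912
Delta mod 13 = 6

Delta = 6 (mod 13)


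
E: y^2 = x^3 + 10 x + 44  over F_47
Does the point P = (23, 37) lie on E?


Check whether y^2 = x^3 + 10 x + 44 (mod 47) for (x, y) = (23, 37).
LHS: y^2 = 37^2 mod 47 = 6
RHS: x^3 + 10 x + 44 = 23^3 + 10*23 + 44 mod 47 = 33
LHS != RHS

No, not on the curve


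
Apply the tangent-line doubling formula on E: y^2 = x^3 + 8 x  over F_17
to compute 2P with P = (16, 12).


Doubling: s = (3 x1^2 + a) / (2 y1)
s = (3*16^2 + 8) / (2*12) mod 17 = 4
x3 = s^2 - 2 x1 mod 17 = 4^2 - 2*16 = 1
y3 = s (x1 - x3) - y1 mod 17 = 4 * (16 - 1) - 12 = 14

2P = (1, 14)


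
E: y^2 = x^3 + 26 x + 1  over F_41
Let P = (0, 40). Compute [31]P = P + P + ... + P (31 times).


k = 31 = 11111_2 (binary, LSB first: 11111)
Double-and-add from P = (0, 40):
  bit 0 = 1: acc = O + (0, 40) = (0, 40)
  bit 1 = 1: acc = (0, 40) + (5, 25) = (4, 13)
  bit 2 = 1: acc = (4, 13) + (39, 8) = (34, 3)
  bit 3 = 1: acc = (34, 3) + (9, 12) = (2, 15)
  bit 4 = 1: acc = (2, 15) + (21, 38) = (39, 33)

31P = (39, 33)


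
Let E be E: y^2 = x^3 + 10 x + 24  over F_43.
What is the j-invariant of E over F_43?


Delta = -16(4 a^3 + 27 b^2) mod 43 = 36
-1728 * (4 a)^3 = -1728 * (4*10)^3 mod 43 = 1
j = 1 * 36^(-1) mod 43 = 6

j = 6 (mod 43)
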